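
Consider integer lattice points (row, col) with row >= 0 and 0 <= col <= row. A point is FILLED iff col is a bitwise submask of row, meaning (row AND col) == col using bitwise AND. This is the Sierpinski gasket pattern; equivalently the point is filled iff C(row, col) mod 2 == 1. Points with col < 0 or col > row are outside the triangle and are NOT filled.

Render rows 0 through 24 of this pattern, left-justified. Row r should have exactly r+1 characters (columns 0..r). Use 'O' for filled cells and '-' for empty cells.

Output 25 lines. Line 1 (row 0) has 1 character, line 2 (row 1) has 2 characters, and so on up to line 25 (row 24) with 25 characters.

r0=0: O
r1=1: OO
r2=10: O-O
r3=11: OOOO
r4=100: O---O
r5=101: OO--OO
r6=110: O-O-O-O
r7=111: OOOOOOOO
r8=1000: O-------O
r9=1001: OO------OO
r10=1010: O-O-----O-O
r11=1011: OOOO----OOOO
r12=1100: O---O---O---O
r13=1101: OO--OO--OO--OO
r14=1110: O-O-O-O-O-O-O-O
r15=1111: OOOOOOOOOOOOOOOO
r16=10000: O---------------O
r17=10001: OO--------------OO
r18=10010: O-O-------------O-O
r19=10011: OOOO------------OOOO
r20=10100: O---O-----------O---O
r21=10101: OO--OO----------OO--OO
r22=10110: O-O-O-O---------O-O-O-O
r23=10111: OOOOOOOO--------OOOOOOOO
r24=11000: O-------O-------O-------O

Answer: O
OO
O-O
OOOO
O---O
OO--OO
O-O-O-O
OOOOOOOO
O-------O
OO------OO
O-O-----O-O
OOOO----OOOO
O---O---O---O
OO--OO--OO--OO
O-O-O-O-O-O-O-O
OOOOOOOOOOOOOOOO
O---------------O
OO--------------OO
O-O-------------O-O
OOOO------------OOOO
O---O-----------O---O
OO--OO----------OO--OO
O-O-O-O---------O-O-O-O
OOOOOOOO--------OOOOOOOO
O-------O-------O-------O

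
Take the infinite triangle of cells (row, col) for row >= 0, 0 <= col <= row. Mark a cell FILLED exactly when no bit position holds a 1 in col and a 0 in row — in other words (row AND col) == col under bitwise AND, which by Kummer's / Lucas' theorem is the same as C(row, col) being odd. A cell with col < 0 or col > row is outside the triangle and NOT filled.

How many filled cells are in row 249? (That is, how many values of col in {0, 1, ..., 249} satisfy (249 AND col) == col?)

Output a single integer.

249 in binary = 11111001
popcount(249) = number of 1-bits in 11111001 = 6
A col c satisfies (249 AND c) == c iff every set bit of c is also set in 249; each of the 6 set bits of 249 can independently be on or off in c.
count = 2^6 = 64

Answer: 64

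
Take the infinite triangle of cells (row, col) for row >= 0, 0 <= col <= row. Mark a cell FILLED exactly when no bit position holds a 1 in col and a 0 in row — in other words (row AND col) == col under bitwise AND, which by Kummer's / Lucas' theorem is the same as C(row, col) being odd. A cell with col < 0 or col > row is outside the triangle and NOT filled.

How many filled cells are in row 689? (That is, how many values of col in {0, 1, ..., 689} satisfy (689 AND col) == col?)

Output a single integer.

689 in binary = 1010110001
popcount(689) = number of 1-bits in 1010110001 = 5
A col c satisfies (689 AND c) == c iff every set bit of c is also set in 689; each of the 5 set bits of 689 can independently be on or off in c.
count = 2^5 = 32

Answer: 32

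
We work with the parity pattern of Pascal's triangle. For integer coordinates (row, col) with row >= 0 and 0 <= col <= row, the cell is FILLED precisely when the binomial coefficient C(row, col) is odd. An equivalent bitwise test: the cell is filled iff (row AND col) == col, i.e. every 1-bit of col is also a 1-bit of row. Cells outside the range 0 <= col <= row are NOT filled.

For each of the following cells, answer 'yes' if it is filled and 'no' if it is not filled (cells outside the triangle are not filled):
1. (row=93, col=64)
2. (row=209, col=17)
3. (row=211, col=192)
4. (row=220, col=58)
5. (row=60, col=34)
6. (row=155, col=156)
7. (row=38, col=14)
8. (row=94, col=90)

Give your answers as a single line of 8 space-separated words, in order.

(93,64): row=0b1011101, col=0b1000000, row AND col = 0b1000000 = 64; 64 == 64 -> filled
(209,17): row=0b11010001, col=0b10001, row AND col = 0b10001 = 17; 17 == 17 -> filled
(211,192): row=0b11010011, col=0b11000000, row AND col = 0b11000000 = 192; 192 == 192 -> filled
(220,58): row=0b11011100, col=0b111010, row AND col = 0b11000 = 24; 24 != 58 -> empty
(60,34): row=0b111100, col=0b100010, row AND col = 0b100000 = 32; 32 != 34 -> empty
(155,156): col outside [0, 155] -> not filled
(38,14): row=0b100110, col=0b1110, row AND col = 0b110 = 6; 6 != 14 -> empty
(94,90): row=0b1011110, col=0b1011010, row AND col = 0b1011010 = 90; 90 == 90 -> filled

Answer: yes yes yes no no no no yes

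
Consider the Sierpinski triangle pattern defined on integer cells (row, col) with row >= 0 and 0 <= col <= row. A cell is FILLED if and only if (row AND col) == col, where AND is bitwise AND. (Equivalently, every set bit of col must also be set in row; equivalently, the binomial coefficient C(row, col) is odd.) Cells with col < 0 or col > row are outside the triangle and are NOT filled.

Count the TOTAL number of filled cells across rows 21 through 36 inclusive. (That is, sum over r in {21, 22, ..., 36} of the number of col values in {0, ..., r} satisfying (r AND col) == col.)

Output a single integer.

r21=10101 pc3: +8 =8
r22=10110 pc3: +8 =16
r23=10111 pc4: +16 =32
r24=11000 pc2: +4 =36
r25=11001 pc3: +8 =44
r26=11010 pc3: +8 =52
r27=11011 pc4: +16 =68
r28=11100 pc3: +8 =76
r29=11101 pc4: +16 =92
r30=11110 pc4: +16 =108
r31=11111 pc5: +32 =140
r32=100000 pc1: +2 =142
r33=100001 pc2: +4 =146
r34=100010 pc2: +4 =150
r35=100011 pc3: +8 =158
r36=100100 pc2: +4 =162

Answer: 162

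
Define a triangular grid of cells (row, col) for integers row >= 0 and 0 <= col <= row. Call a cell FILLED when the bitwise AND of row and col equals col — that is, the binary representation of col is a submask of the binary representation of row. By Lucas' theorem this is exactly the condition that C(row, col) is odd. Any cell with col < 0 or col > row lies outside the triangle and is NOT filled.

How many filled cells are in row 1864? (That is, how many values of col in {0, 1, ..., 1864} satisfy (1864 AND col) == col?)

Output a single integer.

1864 in binary = 11101001000
popcount(1864) = number of 1-bits in 11101001000 = 5
A col c satisfies (1864 AND c) == c iff every set bit of c is also set in 1864; each of the 5 set bits of 1864 can independently be on or off in c.
count = 2^5 = 32

Answer: 32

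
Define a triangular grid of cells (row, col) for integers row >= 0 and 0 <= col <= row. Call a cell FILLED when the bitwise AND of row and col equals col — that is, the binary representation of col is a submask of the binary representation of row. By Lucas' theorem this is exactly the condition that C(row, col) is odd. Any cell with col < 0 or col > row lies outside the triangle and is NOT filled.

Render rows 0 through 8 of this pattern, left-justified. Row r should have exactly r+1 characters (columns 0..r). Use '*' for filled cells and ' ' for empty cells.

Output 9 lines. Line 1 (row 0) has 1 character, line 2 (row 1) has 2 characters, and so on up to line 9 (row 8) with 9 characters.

r0=0: *
r1=1: **
r2=10: * *
r3=11: ****
r4=100: *   *
r5=101: **  **
r6=110: * * * *
r7=111: ********
r8=1000: *       *

Answer: *
**
* *
****
*   *
**  **
* * * *
********
*       *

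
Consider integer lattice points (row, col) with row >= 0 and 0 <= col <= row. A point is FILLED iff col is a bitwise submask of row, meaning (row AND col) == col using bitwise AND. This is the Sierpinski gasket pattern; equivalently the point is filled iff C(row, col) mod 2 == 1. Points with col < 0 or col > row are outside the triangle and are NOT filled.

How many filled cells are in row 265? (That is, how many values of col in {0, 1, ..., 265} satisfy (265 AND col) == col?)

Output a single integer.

265 in binary = 100001001
popcount(265) = number of 1-bits in 100001001 = 3
A col c satisfies (265 AND c) == c iff every set bit of c is also set in 265; each of the 3 set bits of 265 can independently be on or off in c.
count = 2^3 = 8

Answer: 8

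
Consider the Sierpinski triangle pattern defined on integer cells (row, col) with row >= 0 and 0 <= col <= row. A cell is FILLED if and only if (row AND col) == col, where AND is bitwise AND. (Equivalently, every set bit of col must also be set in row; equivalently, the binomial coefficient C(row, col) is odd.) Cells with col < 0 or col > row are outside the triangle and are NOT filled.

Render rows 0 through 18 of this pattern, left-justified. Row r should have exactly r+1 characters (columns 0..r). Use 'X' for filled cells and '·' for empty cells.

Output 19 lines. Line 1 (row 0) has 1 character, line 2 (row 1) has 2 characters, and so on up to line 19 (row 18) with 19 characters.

r0=0: X
r1=1: XX
r2=10: X·X
r3=11: XXXX
r4=100: X···X
r5=101: XX··XX
r6=110: X·X·X·X
r7=111: XXXXXXXX
r8=1000: X·······X
r9=1001: XX······XX
r10=1010: X·X·····X·X
r11=1011: XXXX····XXXX
r12=1100: X···X···X···X
r13=1101: XX··XX··XX··XX
r14=1110: X·X·X·X·X·X·X·X
r15=1111: XXXXXXXXXXXXXXXX
r16=10000: X···············X
r17=10001: XX··············XX
r18=10010: X·X·············X·X

Answer: X
XX
X·X
XXXX
X···X
XX··XX
X·X·X·X
XXXXXXXX
X·······X
XX······XX
X·X·····X·X
XXXX····XXXX
X···X···X···X
XX··XX··XX··XX
X·X·X·X·X·X·X·X
XXXXXXXXXXXXXXXX
X···············X
XX··············XX
X·X·············X·X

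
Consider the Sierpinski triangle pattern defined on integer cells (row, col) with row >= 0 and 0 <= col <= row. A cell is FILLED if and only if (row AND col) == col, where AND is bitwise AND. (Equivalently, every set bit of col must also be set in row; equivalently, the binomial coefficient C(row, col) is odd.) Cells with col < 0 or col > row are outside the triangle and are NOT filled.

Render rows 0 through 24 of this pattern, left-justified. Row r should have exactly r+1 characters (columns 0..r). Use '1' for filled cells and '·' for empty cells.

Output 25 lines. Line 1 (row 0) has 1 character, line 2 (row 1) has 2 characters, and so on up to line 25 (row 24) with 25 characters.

r0=0: 1
r1=1: 11
r2=10: 1·1
r3=11: 1111
r4=100: 1···1
r5=101: 11··11
r6=110: 1·1·1·1
r7=111: 11111111
r8=1000: 1·······1
r9=1001: 11······11
r10=1010: 1·1·····1·1
r11=1011: 1111····1111
r12=1100: 1···1···1···1
r13=1101: 11··11··11··11
r14=1110: 1·1·1·1·1·1·1·1
r15=1111: 1111111111111111
r16=10000: 1···············1
r17=10001: 11··············11
r18=10010: 1·1·············1·1
r19=10011: 1111············1111
r20=10100: 1···1···········1···1
r21=10101: 11··11··········11··11
r22=10110: 1·1·1·1·········1·1·1·1
r23=10111: 11111111········11111111
r24=11000: 1·······1·······1·······1

Answer: 1
11
1·1
1111
1···1
11··11
1·1·1·1
11111111
1·······1
11······11
1·1·····1·1
1111····1111
1···1···1···1
11··11··11··11
1·1·1·1·1·1·1·1
1111111111111111
1···············1
11··············11
1·1·············1·1
1111············1111
1···1···········1···1
11··11··········11··11
1·1·1·1·········1·1·1·1
11111111········11111111
1·······1·······1·······1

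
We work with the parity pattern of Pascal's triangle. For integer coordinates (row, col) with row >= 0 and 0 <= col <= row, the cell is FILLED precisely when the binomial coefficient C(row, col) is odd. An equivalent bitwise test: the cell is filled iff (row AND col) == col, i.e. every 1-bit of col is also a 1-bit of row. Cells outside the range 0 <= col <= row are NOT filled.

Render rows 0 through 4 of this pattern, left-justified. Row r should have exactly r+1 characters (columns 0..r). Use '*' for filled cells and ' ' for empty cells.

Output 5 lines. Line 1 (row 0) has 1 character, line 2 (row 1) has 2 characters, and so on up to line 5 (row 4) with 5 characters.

r0=0: *
r1=1: **
r2=10: * *
r3=11: ****
r4=100: *   *

Answer: *
**
* *
****
*   *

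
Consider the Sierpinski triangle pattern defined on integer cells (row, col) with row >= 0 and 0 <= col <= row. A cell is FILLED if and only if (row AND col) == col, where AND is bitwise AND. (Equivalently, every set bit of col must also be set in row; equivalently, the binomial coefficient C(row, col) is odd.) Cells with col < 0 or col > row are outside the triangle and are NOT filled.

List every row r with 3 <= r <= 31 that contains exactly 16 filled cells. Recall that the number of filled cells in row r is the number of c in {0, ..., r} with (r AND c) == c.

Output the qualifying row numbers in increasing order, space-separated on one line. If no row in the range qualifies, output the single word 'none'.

Answer: 15 23 27 29 30

Derivation:
Row r has 2^popcount(r) filled cells, so we need popcount(r) = log2(16) = 4.
Scan r = 3..31 and keep those with exactly 4 one-bits:
r=3=11 popcount=2 -> skip
r=4=100 popcount=1 -> skip
r=5=101 popcount=2 -> skip
r=6=110 popcount=2 -> skip
r=7=111 popcount=3 -> skip
r=8=1000 popcount=1 -> skip
r=9=1001 popcount=2 -> skip
r=10=1010 popcount=2 -> skip
r=11=1011 popcount=3 -> skip
r=12=1100 popcount=2 -> skip
r=13=1101 popcount=3 -> skip
r=14=1110 popcount=3 -> skip
r=15=1111 popcount=4 -> KEEP
r=16=10000 popcount=1 -> skip
r=17=10001 popcount=2 -> skip
r=18=10010 popcount=2 -> skip
r=19=10011 popcount=3 -> skip
r=20=10100 popcount=2 -> skip
r=21=10101 popcount=3 -> skip
r=22=10110 popcount=3 -> skip
r=23=10111 popcount=4 -> KEEP
r=24=11000 popcount=2 -> skip
r=25=11001 popcount=3 -> skip
r=26=11010 popcount=3 -> skip
r=27=11011 popcount=4 -> KEEP
r=28=11100 popcount=3 -> skip
r=29=11101 popcount=4 -> KEEP
r=30=11110 popcount=4 -> KEEP
r=31=11111 popcount=5 -> skip
Kept rows: 15 23 27 29 30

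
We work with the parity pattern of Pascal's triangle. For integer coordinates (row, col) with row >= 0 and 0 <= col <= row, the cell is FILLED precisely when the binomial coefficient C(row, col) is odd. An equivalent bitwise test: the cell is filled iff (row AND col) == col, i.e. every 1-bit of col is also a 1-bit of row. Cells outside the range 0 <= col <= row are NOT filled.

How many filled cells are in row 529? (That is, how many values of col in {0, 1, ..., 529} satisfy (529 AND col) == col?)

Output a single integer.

529 in binary = 1000010001
popcount(529) = number of 1-bits in 1000010001 = 3
A col c satisfies (529 AND c) == c iff every set bit of c is also set in 529; each of the 3 set bits of 529 can independently be on or off in c.
count = 2^3 = 8

Answer: 8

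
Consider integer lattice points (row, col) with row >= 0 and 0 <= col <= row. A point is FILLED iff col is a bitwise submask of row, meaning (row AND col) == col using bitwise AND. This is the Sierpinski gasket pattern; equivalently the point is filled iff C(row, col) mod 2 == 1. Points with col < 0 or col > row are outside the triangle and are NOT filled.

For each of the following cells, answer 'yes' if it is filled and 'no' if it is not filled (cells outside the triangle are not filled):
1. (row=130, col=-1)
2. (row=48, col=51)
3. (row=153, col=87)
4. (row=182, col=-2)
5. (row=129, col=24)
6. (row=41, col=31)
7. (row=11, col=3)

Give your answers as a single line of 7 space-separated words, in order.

(130,-1): col outside [0, 130] -> not filled
(48,51): col outside [0, 48] -> not filled
(153,87): row=0b10011001, col=0b1010111, row AND col = 0b10001 = 17; 17 != 87 -> empty
(182,-2): col outside [0, 182] -> not filled
(129,24): row=0b10000001, col=0b11000, row AND col = 0b0 = 0; 0 != 24 -> empty
(41,31): row=0b101001, col=0b11111, row AND col = 0b1001 = 9; 9 != 31 -> empty
(11,3): row=0b1011, col=0b11, row AND col = 0b11 = 3; 3 == 3 -> filled

Answer: no no no no no no yes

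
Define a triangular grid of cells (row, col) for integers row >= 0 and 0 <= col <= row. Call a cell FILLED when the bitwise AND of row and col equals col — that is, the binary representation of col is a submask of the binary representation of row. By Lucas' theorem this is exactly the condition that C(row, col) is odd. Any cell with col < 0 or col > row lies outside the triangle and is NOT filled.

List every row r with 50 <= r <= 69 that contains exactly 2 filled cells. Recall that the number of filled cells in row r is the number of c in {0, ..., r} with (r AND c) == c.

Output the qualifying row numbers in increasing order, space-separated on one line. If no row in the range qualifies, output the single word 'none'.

Row r has 2^popcount(r) filled cells, so we need popcount(r) = log2(2) = 1.
Scan r = 50..69 and keep those with exactly 1 one-bits:
r=50=110010 popcount=3 -> skip
r=51=110011 popcount=4 -> skip
r=52=110100 popcount=3 -> skip
r=53=110101 popcount=4 -> skip
r=54=110110 popcount=4 -> skip
r=55=110111 popcount=5 -> skip
r=56=111000 popcount=3 -> skip
r=57=111001 popcount=4 -> skip
r=58=111010 popcount=4 -> skip
r=59=111011 popcount=5 -> skip
r=60=111100 popcount=4 -> skip
r=61=111101 popcount=5 -> skip
r=62=111110 popcount=5 -> skip
r=63=111111 popcount=6 -> skip
r=64=1000000 popcount=1 -> KEEP
r=65=1000001 popcount=2 -> skip
r=66=1000010 popcount=2 -> skip
r=67=1000011 popcount=3 -> skip
r=68=1000100 popcount=2 -> skip
r=69=1000101 popcount=3 -> skip
Kept rows: 64

Answer: 64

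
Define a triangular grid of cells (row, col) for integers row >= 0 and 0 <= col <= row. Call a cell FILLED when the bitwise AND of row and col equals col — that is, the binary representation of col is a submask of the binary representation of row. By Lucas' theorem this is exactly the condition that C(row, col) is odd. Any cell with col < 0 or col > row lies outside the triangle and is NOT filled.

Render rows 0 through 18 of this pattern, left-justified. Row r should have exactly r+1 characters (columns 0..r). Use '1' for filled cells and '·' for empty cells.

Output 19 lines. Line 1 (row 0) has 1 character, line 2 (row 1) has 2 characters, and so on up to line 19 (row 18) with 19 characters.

Answer: 1
11
1·1
1111
1···1
11··11
1·1·1·1
11111111
1·······1
11······11
1·1·····1·1
1111····1111
1···1···1···1
11··11··11··11
1·1·1·1·1·1·1·1
1111111111111111
1···············1
11··············11
1·1·············1·1

Derivation:
r0=0: 1
r1=1: 11
r2=10: 1·1
r3=11: 1111
r4=100: 1···1
r5=101: 11··11
r6=110: 1·1·1·1
r7=111: 11111111
r8=1000: 1·······1
r9=1001: 11······11
r10=1010: 1·1·····1·1
r11=1011: 1111····1111
r12=1100: 1···1···1···1
r13=1101: 11··11··11··11
r14=1110: 1·1·1·1·1·1·1·1
r15=1111: 1111111111111111
r16=10000: 1···············1
r17=10001: 11··············11
r18=10010: 1·1·············1·1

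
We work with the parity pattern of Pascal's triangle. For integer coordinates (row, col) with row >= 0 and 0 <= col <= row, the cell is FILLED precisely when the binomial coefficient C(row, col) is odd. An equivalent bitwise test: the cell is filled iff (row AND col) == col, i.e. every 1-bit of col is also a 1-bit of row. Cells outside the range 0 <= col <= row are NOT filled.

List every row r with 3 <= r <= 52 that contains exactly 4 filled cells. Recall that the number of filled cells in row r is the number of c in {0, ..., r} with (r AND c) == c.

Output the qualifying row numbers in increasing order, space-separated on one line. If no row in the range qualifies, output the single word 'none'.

Answer: 3 5 6 9 10 12 17 18 20 24 33 34 36 40 48

Derivation:
Row r has 2^popcount(r) filled cells, so we need popcount(r) = log2(4) = 2.
Scan r = 3..52 and keep those with exactly 2 one-bits:
r=3=11 popcount=2 -> KEEP
r=4=100 popcount=1 -> skip
r=5=101 popcount=2 -> KEEP
r=6=110 popcount=2 -> KEEP
r=7=111 popcount=3 -> skip
r=8=1000 popcount=1 -> skip
r=9=1001 popcount=2 -> KEEP
r=10=1010 popcount=2 -> KEEP
r=11=1011 popcount=3 -> skip
r=12=1100 popcount=2 -> KEEP
r=13=1101 popcount=3 -> skip
r=14=1110 popcount=3 -> skip
r=15=1111 popcount=4 -> skip
r=16=10000 popcount=1 -> skip
r=17=10001 popcount=2 -> KEEP
r=18=10010 popcount=2 -> KEEP
r=19=10011 popcount=3 -> skip
r=20=10100 popcount=2 -> KEEP
r=21=10101 popcount=3 -> skip
r=22=10110 popcount=3 -> skip
r=23=10111 popcount=4 -> skip
r=24=11000 popcount=2 -> KEEP
r=25=11001 popcount=3 -> skip
r=26=11010 popcount=3 -> skip
r=27=11011 popcount=4 -> skip
r=28=11100 popcount=3 -> skip
r=29=11101 popcount=4 -> skip
r=30=11110 popcount=4 -> skip
r=31=11111 popcount=5 -> skip
r=32=100000 popcount=1 -> skip
r=33=100001 popcount=2 -> KEEP
r=34=100010 popcount=2 -> KEEP
r=35=100011 popcount=3 -> skip
r=36=100100 popcount=2 -> KEEP
r=37=100101 popcount=3 -> skip
r=38=100110 popcount=3 -> skip
r=39=100111 popcount=4 -> skip
r=40=101000 popcount=2 -> KEEP
r=41=101001 popcount=3 -> skip
r=42=101010 popcount=3 -> skip
r=43=101011 popcount=4 -> skip
r=44=101100 popcount=3 -> skip
r=45=101101 popcount=4 -> skip
r=46=101110 popcount=4 -> skip
r=47=101111 popcount=5 -> skip
r=48=110000 popcount=2 -> KEEP
r=49=110001 popcount=3 -> skip
r=50=110010 popcount=3 -> skip
r=51=110011 popcount=4 -> skip
r=52=110100 popcount=3 -> skip
Kept rows: 3 5 6 9 10 12 17 18 20 24 33 34 36 40 48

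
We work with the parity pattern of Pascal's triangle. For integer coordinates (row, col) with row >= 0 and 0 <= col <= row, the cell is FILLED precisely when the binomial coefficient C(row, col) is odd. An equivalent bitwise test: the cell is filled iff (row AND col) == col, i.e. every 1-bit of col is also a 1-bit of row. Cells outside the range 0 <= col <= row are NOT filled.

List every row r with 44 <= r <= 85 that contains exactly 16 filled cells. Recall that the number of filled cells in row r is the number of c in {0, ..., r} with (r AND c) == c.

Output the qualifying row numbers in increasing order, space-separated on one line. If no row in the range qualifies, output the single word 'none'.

Row r has 2^popcount(r) filled cells, so we need popcount(r) = log2(16) = 4.
Scan r = 44..85 and keep those with exactly 4 one-bits:
r=44=101100 popcount=3 -> skip
r=45=101101 popcount=4 -> KEEP
r=46=101110 popcount=4 -> KEEP
r=47=101111 popcount=5 -> skip
r=48=110000 popcount=2 -> skip
r=49=110001 popcount=3 -> skip
r=50=110010 popcount=3 -> skip
r=51=110011 popcount=4 -> KEEP
r=52=110100 popcount=3 -> skip
r=53=110101 popcount=4 -> KEEP
r=54=110110 popcount=4 -> KEEP
r=55=110111 popcount=5 -> skip
r=56=111000 popcount=3 -> skip
r=57=111001 popcount=4 -> KEEP
r=58=111010 popcount=4 -> KEEP
r=59=111011 popcount=5 -> skip
r=60=111100 popcount=4 -> KEEP
r=61=111101 popcount=5 -> skip
r=62=111110 popcount=5 -> skip
r=63=111111 popcount=6 -> skip
r=64=1000000 popcount=1 -> skip
r=65=1000001 popcount=2 -> skip
r=66=1000010 popcount=2 -> skip
r=67=1000011 popcount=3 -> skip
r=68=1000100 popcount=2 -> skip
r=69=1000101 popcount=3 -> skip
r=70=1000110 popcount=3 -> skip
r=71=1000111 popcount=4 -> KEEP
r=72=1001000 popcount=2 -> skip
r=73=1001001 popcount=3 -> skip
r=74=1001010 popcount=3 -> skip
r=75=1001011 popcount=4 -> KEEP
r=76=1001100 popcount=3 -> skip
r=77=1001101 popcount=4 -> KEEP
r=78=1001110 popcount=4 -> KEEP
r=79=1001111 popcount=5 -> skip
r=80=1010000 popcount=2 -> skip
r=81=1010001 popcount=3 -> skip
r=82=1010010 popcount=3 -> skip
r=83=1010011 popcount=4 -> KEEP
r=84=1010100 popcount=3 -> skip
r=85=1010101 popcount=4 -> KEEP
Kept rows: 45 46 51 53 54 57 58 60 71 75 77 78 83 85

Answer: 45 46 51 53 54 57 58 60 71 75 77 78 83 85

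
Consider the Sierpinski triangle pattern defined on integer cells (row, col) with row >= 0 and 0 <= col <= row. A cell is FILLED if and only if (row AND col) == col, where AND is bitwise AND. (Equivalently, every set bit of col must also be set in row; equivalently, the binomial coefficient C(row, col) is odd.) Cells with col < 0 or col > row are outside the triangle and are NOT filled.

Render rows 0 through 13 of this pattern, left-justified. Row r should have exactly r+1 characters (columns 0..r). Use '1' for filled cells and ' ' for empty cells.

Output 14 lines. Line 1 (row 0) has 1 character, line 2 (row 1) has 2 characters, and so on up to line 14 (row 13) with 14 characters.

r0=0: 1
r1=1: 11
r2=10: 1 1
r3=11: 1111
r4=100: 1   1
r5=101: 11  11
r6=110: 1 1 1 1
r7=111: 11111111
r8=1000: 1       1
r9=1001: 11      11
r10=1010: 1 1     1 1
r11=1011: 1111    1111
r12=1100: 1   1   1   1
r13=1101: 11  11  11  11

Answer: 1
11
1 1
1111
1   1
11  11
1 1 1 1
11111111
1       1
11      11
1 1     1 1
1111    1111
1   1   1   1
11  11  11  11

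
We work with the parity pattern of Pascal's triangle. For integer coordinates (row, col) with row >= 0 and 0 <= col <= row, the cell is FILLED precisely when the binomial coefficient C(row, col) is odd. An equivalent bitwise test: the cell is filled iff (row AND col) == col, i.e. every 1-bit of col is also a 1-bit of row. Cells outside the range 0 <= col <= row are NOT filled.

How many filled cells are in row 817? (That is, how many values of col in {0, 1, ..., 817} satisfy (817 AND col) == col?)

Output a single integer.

817 in binary = 1100110001
popcount(817) = number of 1-bits in 1100110001 = 5
A col c satisfies (817 AND c) == c iff every set bit of c is also set in 817; each of the 5 set bits of 817 can independently be on or off in c.
count = 2^5 = 32

Answer: 32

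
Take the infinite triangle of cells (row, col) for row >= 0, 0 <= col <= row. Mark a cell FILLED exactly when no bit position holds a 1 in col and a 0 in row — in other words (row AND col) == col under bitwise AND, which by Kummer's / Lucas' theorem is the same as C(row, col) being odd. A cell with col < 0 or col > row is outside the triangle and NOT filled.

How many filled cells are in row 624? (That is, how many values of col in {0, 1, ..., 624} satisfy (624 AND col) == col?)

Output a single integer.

624 in binary = 1001110000
popcount(624) = number of 1-bits in 1001110000 = 4
A col c satisfies (624 AND c) == c iff every set bit of c is also set in 624; each of the 4 set bits of 624 can independently be on or off in c.
count = 2^4 = 16

Answer: 16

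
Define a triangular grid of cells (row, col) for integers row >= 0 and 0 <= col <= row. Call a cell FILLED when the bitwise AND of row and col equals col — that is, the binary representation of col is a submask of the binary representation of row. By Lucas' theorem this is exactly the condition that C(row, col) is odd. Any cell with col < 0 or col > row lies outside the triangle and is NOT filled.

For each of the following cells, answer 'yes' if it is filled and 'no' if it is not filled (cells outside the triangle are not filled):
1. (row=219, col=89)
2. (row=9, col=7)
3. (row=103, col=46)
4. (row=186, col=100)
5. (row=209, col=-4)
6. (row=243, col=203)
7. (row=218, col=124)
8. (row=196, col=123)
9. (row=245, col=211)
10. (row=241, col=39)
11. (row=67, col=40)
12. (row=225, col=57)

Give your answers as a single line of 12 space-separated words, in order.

(219,89): row=0b11011011, col=0b1011001, row AND col = 0b1011001 = 89; 89 == 89 -> filled
(9,7): row=0b1001, col=0b111, row AND col = 0b1 = 1; 1 != 7 -> empty
(103,46): row=0b1100111, col=0b101110, row AND col = 0b100110 = 38; 38 != 46 -> empty
(186,100): row=0b10111010, col=0b1100100, row AND col = 0b100000 = 32; 32 != 100 -> empty
(209,-4): col outside [0, 209] -> not filled
(243,203): row=0b11110011, col=0b11001011, row AND col = 0b11000011 = 195; 195 != 203 -> empty
(218,124): row=0b11011010, col=0b1111100, row AND col = 0b1011000 = 88; 88 != 124 -> empty
(196,123): row=0b11000100, col=0b1111011, row AND col = 0b1000000 = 64; 64 != 123 -> empty
(245,211): row=0b11110101, col=0b11010011, row AND col = 0b11010001 = 209; 209 != 211 -> empty
(241,39): row=0b11110001, col=0b100111, row AND col = 0b100001 = 33; 33 != 39 -> empty
(67,40): row=0b1000011, col=0b101000, row AND col = 0b0 = 0; 0 != 40 -> empty
(225,57): row=0b11100001, col=0b111001, row AND col = 0b100001 = 33; 33 != 57 -> empty

Answer: yes no no no no no no no no no no no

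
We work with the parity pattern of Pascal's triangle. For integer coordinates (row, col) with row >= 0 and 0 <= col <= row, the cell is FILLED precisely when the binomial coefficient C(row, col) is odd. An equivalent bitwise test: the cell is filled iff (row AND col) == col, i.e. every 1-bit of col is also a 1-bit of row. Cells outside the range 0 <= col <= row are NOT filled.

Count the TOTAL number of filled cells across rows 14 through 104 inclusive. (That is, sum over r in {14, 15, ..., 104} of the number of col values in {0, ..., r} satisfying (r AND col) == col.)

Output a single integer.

r14=1110 pc3: +8 =8
r15=1111 pc4: +16 =24
r16=10000 pc1: +2 =26
r17=10001 pc2: +4 =30
r18=10010 pc2: +4 =34
r19=10011 pc3: +8 =42
r20=10100 pc2: +4 =46
r21=10101 pc3: +8 =54
r22=10110 pc3: +8 =62
r23=10111 pc4: +16 =78
r24=11000 pc2: +4 =82
r25=11001 pc3: +8 =90
r26=11010 pc3: +8 =98
r27=11011 pc4: +16 =114
r28=11100 pc3: +8 =122
r29=11101 pc4: +16 =138
r30=11110 pc4: +16 =154
r31=11111 pc5: +32 =186
r32=100000 pc1: +2 =188
r33=100001 pc2: +4 =192
r34=100010 pc2: +4 =196
r35=100011 pc3: +8 =204
r36=100100 pc2: +4 =208
r37=100101 pc3: +8 =216
r38=100110 pc3: +8 =224
r39=100111 pc4: +16 =240
r40=101000 pc2: +4 =244
r41=101001 pc3: +8 =252
r42=101010 pc3: +8 =260
r43=101011 pc4: +16 =276
r44=101100 pc3: +8 =284
r45=101101 pc4: +16 =300
r46=101110 pc4: +16 =316
r47=101111 pc5: +32 =348
r48=110000 pc2: +4 =352
r49=110001 pc3: +8 =360
r50=110010 pc3: +8 =368
r51=110011 pc4: +16 =384
r52=110100 pc3: +8 =392
r53=110101 pc4: +16 =408
r54=110110 pc4: +16 =424
r55=110111 pc5: +32 =456
r56=111000 pc3: +8 =464
r57=111001 pc4: +16 =480
r58=111010 pc4: +16 =496
r59=111011 pc5: +32 =528
r60=111100 pc4: +16 =544
r61=111101 pc5: +32 =576
r62=111110 pc5: +32 =608
r63=111111 pc6: +64 =672
r64=1000000 pc1: +2 =674
r65=1000001 pc2: +4 =678
r66=1000010 pc2: +4 =682
r67=1000011 pc3: +8 =690
r68=1000100 pc2: +4 =694
r69=1000101 pc3: +8 =702
r70=1000110 pc3: +8 =710
r71=1000111 pc4: +16 =726
r72=1001000 pc2: +4 =730
r73=1001001 pc3: +8 =738
r74=1001010 pc3: +8 =746
r75=1001011 pc4: +16 =762
r76=1001100 pc3: +8 =770
r77=1001101 pc4: +16 =786
r78=1001110 pc4: +16 =802
r79=1001111 pc5: +32 =834
r80=1010000 pc2: +4 =838
r81=1010001 pc3: +8 =846
r82=1010010 pc3: +8 =854
r83=1010011 pc4: +16 =870
r84=1010100 pc3: +8 =878
r85=1010101 pc4: +16 =894
r86=1010110 pc4: +16 =910
r87=1010111 pc5: +32 =942
r88=1011000 pc3: +8 =950
r89=1011001 pc4: +16 =966
r90=1011010 pc4: +16 =982
r91=1011011 pc5: +32 =1014
r92=1011100 pc4: +16 =1030
r93=1011101 pc5: +32 =1062
r94=1011110 pc5: +32 =1094
r95=1011111 pc6: +64 =1158
r96=1100000 pc2: +4 =1162
r97=1100001 pc3: +8 =1170
r98=1100010 pc3: +8 =1178
r99=1100011 pc4: +16 =1194
r100=1100100 pc3: +8 =1202
r101=1100101 pc4: +16 =1218
r102=1100110 pc4: +16 =1234
r103=1100111 pc5: +32 =1266
r104=1101000 pc3: +8 =1274

Answer: 1274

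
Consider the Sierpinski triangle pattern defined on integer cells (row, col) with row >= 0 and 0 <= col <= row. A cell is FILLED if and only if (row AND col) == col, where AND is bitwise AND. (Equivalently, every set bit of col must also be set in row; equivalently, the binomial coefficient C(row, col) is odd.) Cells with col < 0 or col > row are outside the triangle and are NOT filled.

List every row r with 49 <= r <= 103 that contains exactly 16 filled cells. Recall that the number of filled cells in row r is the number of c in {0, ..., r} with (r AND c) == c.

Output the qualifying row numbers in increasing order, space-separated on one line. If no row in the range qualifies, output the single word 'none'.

Answer: 51 53 54 57 58 60 71 75 77 78 83 85 86 89 90 92 99 101 102

Derivation:
Row r has 2^popcount(r) filled cells, so we need popcount(r) = log2(16) = 4.
Scan r = 49..103 and keep those with exactly 4 one-bits:
r=49=110001 popcount=3 -> skip
r=50=110010 popcount=3 -> skip
r=51=110011 popcount=4 -> KEEP
r=52=110100 popcount=3 -> skip
r=53=110101 popcount=4 -> KEEP
r=54=110110 popcount=4 -> KEEP
r=55=110111 popcount=5 -> skip
r=56=111000 popcount=3 -> skip
r=57=111001 popcount=4 -> KEEP
r=58=111010 popcount=4 -> KEEP
r=59=111011 popcount=5 -> skip
r=60=111100 popcount=4 -> KEEP
r=61=111101 popcount=5 -> skip
r=62=111110 popcount=5 -> skip
r=63=111111 popcount=6 -> skip
r=64=1000000 popcount=1 -> skip
r=65=1000001 popcount=2 -> skip
r=66=1000010 popcount=2 -> skip
r=67=1000011 popcount=3 -> skip
r=68=1000100 popcount=2 -> skip
r=69=1000101 popcount=3 -> skip
r=70=1000110 popcount=3 -> skip
r=71=1000111 popcount=4 -> KEEP
r=72=1001000 popcount=2 -> skip
r=73=1001001 popcount=3 -> skip
r=74=1001010 popcount=3 -> skip
r=75=1001011 popcount=4 -> KEEP
r=76=1001100 popcount=3 -> skip
r=77=1001101 popcount=4 -> KEEP
r=78=1001110 popcount=4 -> KEEP
r=79=1001111 popcount=5 -> skip
r=80=1010000 popcount=2 -> skip
r=81=1010001 popcount=3 -> skip
r=82=1010010 popcount=3 -> skip
r=83=1010011 popcount=4 -> KEEP
r=84=1010100 popcount=3 -> skip
r=85=1010101 popcount=4 -> KEEP
r=86=1010110 popcount=4 -> KEEP
r=87=1010111 popcount=5 -> skip
r=88=1011000 popcount=3 -> skip
r=89=1011001 popcount=4 -> KEEP
r=90=1011010 popcount=4 -> KEEP
r=91=1011011 popcount=5 -> skip
r=92=1011100 popcount=4 -> KEEP
r=93=1011101 popcount=5 -> skip
r=94=1011110 popcount=5 -> skip
r=95=1011111 popcount=6 -> skip
r=96=1100000 popcount=2 -> skip
r=97=1100001 popcount=3 -> skip
r=98=1100010 popcount=3 -> skip
r=99=1100011 popcount=4 -> KEEP
r=100=1100100 popcount=3 -> skip
r=101=1100101 popcount=4 -> KEEP
r=102=1100110 popcount=4 -> KEEP
r=103=1100111 popcount=5 -> skip
Kept rows: 51 53 54 57 58 60 71 75 77 78 83 85 86 89 90 92 99 101 102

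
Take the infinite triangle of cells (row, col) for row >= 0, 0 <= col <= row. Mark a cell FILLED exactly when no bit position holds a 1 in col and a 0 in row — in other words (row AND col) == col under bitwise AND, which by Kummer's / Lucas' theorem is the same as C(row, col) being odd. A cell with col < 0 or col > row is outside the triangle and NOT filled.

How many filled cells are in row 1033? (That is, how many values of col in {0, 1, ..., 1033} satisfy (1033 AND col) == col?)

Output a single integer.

1033 in binary = 10000001001
popcount(1033) = number of 1-bits in 10000001001 = 3
A col c satisfies (1033 AND c) == c iff every set bit of c is also set in 1033; each of the 3 set bits of 1033 can independently be on or off in c.
count = 2^3 = 8

Answer: 8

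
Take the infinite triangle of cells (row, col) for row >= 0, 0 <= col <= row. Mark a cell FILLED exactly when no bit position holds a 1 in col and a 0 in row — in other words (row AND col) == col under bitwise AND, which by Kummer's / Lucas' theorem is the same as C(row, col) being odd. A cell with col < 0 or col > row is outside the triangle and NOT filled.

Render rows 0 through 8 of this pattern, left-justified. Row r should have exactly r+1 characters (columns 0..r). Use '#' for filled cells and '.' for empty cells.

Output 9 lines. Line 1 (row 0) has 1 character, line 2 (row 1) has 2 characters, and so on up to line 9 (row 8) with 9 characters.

Answer: #
##
#.#
####
#...#
##..##
#.#.#.#
########
#.......#

Derivation:
r0=0: #
r1=1: ##
r2=10: #.#
r3=11: ####
r4=100: #...#
r5=101: ##..##
r6=110: #.#.#.#
r7=111: ########
r8=1000: #.......#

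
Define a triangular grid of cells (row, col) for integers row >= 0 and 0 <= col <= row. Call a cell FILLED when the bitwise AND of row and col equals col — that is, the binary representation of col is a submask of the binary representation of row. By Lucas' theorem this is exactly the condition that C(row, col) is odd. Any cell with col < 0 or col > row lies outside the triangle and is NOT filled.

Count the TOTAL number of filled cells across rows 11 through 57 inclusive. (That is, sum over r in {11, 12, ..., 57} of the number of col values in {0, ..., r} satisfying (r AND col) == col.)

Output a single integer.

Answer: 500

Derivation:
r11=1011 pc3: +8 =8
r12=1100 pc2: +4 =12
r13=1101 pc3: +8 =20
r14=1110 pc3: +8 =28
r15=1111 pc4: +16 =44
r16=10000 pc1: +2 =46
r17=10001 pc2: +4 =50
r18=10010 pc2: +4 =54
r19=10011 pc3: +8 =62
r20=10100 pc2: +4 =66
r21=10101 pc3: +8 =74
r22=10110 pc3: +8 =82
r23=10111 pc4: +16 =98
r24=11000 pc2: +4 =102
r25=11001 pc3: +8 =110
r26=11010 pc3: +8 =118
r27=11011 pc4: +16 =134
r28=11100 pc3: +8 =142
r29=11101 pc4: +16 =158
r30=11110 pc4: +16 =174
r31=11111 pc5: +32 =206
r32=100000 pc1: +2 =208
r33=100001 pc2: +4 =212
r34=100010 pc2: +4 =216
r35=100011 pc3: +8 =224
r36=100100 pc2: +4 =228
r37=100101 pc3: +8 =236
r38=100110 pc3: +8 =244
r39=100111 pc4: +16 =260
r40=101000 pc2: +4 =264
r41=101001 pc3: +8 =272
r42=101010 pc3: +8 =280
r43=101011 pc4: +16 =296
r44=101100 pc3: +8 =304
r45=101101 pc4: +16 =320
r46=101110 pc4: +16 =336
r47=101111 pc5: +32 =368
r48=110000 pc2: +4 =372
r49=110001 pc3: +8 =380
r50=110010 pc3: +8 =388
r51=110011 pc4: +16 =404
r52=110100 pc3: +8 =412
r53=110101 pc4: +16 =428
r54=110110 pc4: +16 =444
r55=110111 pc5: +32 =476
r56=111000 pc3: +8 =484
r57=111001 pc4: +16 =500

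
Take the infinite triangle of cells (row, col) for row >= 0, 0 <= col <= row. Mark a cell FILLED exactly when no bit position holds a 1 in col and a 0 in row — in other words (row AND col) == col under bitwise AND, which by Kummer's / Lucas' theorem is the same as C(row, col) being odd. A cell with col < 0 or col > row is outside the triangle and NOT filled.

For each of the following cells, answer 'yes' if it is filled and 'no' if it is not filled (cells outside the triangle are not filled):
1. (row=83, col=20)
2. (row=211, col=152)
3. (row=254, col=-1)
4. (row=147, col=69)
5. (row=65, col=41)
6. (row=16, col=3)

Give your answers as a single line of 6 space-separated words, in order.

Answer: no no no no no no

Derivation:
(83,20): row=0b1010011, col=0b10100, row AND col = 0b10000 = 16; 16 != 20 -> empty
(211,152): row=0b11010011, col=0b10011000, row AND col = 0b10010000 = 144; 144 != 152 -> empty
(254,-1): col outside [0, 254] -> not filled
(147,69): row=0b10010011, col=0b1000101, row AND col = 0b1 = 1; 1 != 69 -> empty
(65,41): row=0b1000001, col=0b101001, row AND col = 0b1 = 1; 1 != 41 -> empty
(16,3): row=0b10000, col=0b11, row AND col = 0b0 = 0; 0 != 3 -> empty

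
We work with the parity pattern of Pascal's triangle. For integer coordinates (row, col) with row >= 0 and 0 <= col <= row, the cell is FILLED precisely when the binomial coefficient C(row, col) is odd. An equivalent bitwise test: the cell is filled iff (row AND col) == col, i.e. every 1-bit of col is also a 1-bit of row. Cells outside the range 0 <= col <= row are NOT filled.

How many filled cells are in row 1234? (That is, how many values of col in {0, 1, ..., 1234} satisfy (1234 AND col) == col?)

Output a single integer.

1234 in binary = 10011010010
popcount(1234) = number of 1-bits in 10011010010 = 5
A col c satisfies (1234 AND c) == c iff every set bit of c is also set in 1234; each of the 5 set bits of 1234 can independently be on or off in c.
count = 2^5 = 32

Answer: 32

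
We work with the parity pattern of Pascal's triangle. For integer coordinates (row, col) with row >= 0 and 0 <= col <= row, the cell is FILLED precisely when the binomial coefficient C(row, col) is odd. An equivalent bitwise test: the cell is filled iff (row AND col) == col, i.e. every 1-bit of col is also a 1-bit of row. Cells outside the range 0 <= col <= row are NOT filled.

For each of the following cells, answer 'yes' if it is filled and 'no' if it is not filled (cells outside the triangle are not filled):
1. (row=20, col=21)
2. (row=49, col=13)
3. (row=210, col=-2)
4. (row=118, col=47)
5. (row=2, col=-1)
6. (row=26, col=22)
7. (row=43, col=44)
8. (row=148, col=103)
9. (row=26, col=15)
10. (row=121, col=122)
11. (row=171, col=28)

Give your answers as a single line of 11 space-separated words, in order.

Answer: no no no no no no no no no no no

Derivation:
(20,21): col outside [0, 20] -> not filled
(49,13): row=0b110001, col=0b1101, row AND col = 0b1 = 1; 1 != 13 -> empty
(210,-2): col outside [0, 210] -> not filled
(118,47): row=0b1110110, col=0b101111, row AND col = 0b100110 = 38; 38 != 47 -> empty
(2,-1): col outside [0, 2] -> not filled
(26,22): row=0b11010, col=0b10110, row AND col = 0b10010 = 18; 18 != 22 -> empty
(43,44): col outside [0, 43] -> not filled
(148,103): row=0b10010100, col=0b1100111, row AND col = 0b100 = 4; 4 != 103 -> empty
(26,15): row=0b11010, col=0b1111, row AND col = 0b1010 = 10; 10 != 15 -> empty
(121,122): col outside [0, 121] -> not filled
(171,28): row=0b10101011, col=0b11100, row AND col = 0b1000 = 8; 8 != 28 -> empty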